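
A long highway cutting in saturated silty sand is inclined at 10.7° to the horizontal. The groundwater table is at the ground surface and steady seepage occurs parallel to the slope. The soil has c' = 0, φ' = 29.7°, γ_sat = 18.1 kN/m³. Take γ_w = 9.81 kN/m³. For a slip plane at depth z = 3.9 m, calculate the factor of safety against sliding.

With seepage parallel to the slope and the water table at the surface, the effective normal stress on the slip plane uses the buoyant unit weight γ' = γ_sat − γ_w while the driving shear stress uses γ_sat:
FS = [c' + γ' z cos²β tanφ'] / [γ_sat z sinβ cosβ]
(For c' = 0 this reduces to FS = (γ'/γ_sat)·tanφ'/tanβ.)
γ' = 18.1 − 9.81 = 8.29 kN/m³
Numerator = 0.0 + 8.29·3.9·cos²10.7°·tan29.7° = 0.0 + 8.29·3.9·0.9655·0.5704 = 17.806 kPa
Denominator = 18.1·3.9·sin10.7°·cos10.7° = 18.1·3.9·0.1857·0.9826 = 12.878 kPa
FS = 17.806 / 12.878 = 1.383

FS = 1.38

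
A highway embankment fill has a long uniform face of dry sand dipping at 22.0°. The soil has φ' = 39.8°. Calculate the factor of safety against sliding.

FS = 2.06

For a dry cohesionless infinite slope the factor of safety is FS = tanφ' / tanβ.
FS = tan39.8° / tan22.0° = 0.8332 / 0.4040 = 2.062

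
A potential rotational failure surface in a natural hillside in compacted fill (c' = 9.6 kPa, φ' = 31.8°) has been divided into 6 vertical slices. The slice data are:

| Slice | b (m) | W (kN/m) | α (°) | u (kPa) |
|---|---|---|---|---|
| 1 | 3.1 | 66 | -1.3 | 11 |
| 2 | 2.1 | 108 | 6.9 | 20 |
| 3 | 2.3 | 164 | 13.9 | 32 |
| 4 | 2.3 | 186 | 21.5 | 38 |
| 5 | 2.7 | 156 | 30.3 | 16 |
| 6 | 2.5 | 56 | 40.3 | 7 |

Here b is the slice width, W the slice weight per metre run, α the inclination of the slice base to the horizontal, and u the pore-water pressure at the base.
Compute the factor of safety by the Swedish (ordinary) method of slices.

FS = 1.64

Ordinary method of slices: FS = Σ[c'·Δl_i + (W_i cosα_i − u_i·Δl_i)·tanφ'] / Σ W_i sinα_i, with Δl_i = b_i / cosα_i.
Slice 1: Δl = 3.1/cos(-1.3°) = 3.101 m; N'_1 = 66·cos(-1.3°) − 11·3.101 = 31.9; c'Δl = 29.77; W sinα = -1.5
Slice 2: Δl = 2.1/cos6.9° = 2.115 m; N'_2 = 108·cos6.9° − 20·2.115 = 64.9; c'Δl = 20.31; W sinα = 13.0
Slice 3: Δl = 2.3/cos13.9° = 2.369 m; N'_3 = 164·cos13.9° − 32·2.369 = 83.4; c'Δl = 22.75; W sinα = 39.4
Slice 4: Δl = 2.3/cos21.5° = 2.472 m; N'_4 = 186·cos21.5° − 38·2.472 = 79.1; c'Δl = 23.73; W sinα = 68.2
Slice 5: Δl = 2.7/cos30.3° = 3.127 m; N'_5 = 156·cos30.3° − 16·3.127 = 84.7; c'Δl = 30.02; W sinα = 78.7
Slice 6: Δl = 2.5/cos40.3° = 3.278 m; N'_6 = 56·cos40.3° − 7·3.278 = 19.8; c'Δl = 31.47; W sinα = 36.2
Σc'Δl = 158.0 kN/m; ΣN' = 363.7 kN/m; ΣW sinα = 234.0 kN/m
Resisting = 158.0 + 363.7·tan31.8° = 158.0 + 225.5 = 383.5 kN/m
FS = 383.5 / 234.0 = 1.639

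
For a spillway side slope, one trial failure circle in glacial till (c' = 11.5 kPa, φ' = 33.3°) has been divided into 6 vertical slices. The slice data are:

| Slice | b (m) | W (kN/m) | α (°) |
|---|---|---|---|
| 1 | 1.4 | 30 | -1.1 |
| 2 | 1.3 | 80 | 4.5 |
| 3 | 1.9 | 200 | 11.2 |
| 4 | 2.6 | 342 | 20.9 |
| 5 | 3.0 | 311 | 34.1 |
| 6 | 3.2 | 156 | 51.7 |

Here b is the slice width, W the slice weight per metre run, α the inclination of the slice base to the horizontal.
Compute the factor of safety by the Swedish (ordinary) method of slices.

FS = 1.79

Ordinary method of slices: FS = Σ[c'·Δl_i + (W_i cosα_i)·tanφ'] / Σ W_i sinα_i, with Δl_i = b_i / cosα_i.
Slice 1: Δl = 1.4/cos(-1.1°) = 1.400 m; N'_1 = 30·cos(-1.1°) = 30.0; c'Δl = 16.10; W sinα = -0.6
Slice 2: Δl = 1.3/cos4.5° = 1.304 m; N'_2 = 80·cos4.5° = 79.8; c'Δl = 15.00; W sinα = 6.3
Slice 3: Δl = 1.9/cos11.2° = 1.937 m; N'_3 = 200·cos11.2° = 196.2; c'Δl = 22.27; W sinα = 38.8
Slice 4: Δl = 2.6/cos20.9° = 2.783 m; N'_4 = 342·cos20.9° = 319.5; c'Δl = 32.01; W sinα = 122.0
Slice 5: Δl = 3.0/cos34.1° = 3.623 m; N'_5 = 311·cos34.1° = 257.5; c'Δl = 41.66; W sinα = 174.4
Slice 6: Δl = 3.2/cos51.7° = 5.163 m; N'_6 = 156·cos51.7° = 96.7; c'Δl = 59.38; W sinα = 122.4
Σc'Δl = 186.4 kN/m; ΣN' = 979.6 kN/m; ΣW sinα = 463.3 kN/m
Resisting = 186.4 + 979.6·tan33.3° = 186.4 + 643.5 = 829.9 kN/m
FS = 829.9 / 463.3 = 1.791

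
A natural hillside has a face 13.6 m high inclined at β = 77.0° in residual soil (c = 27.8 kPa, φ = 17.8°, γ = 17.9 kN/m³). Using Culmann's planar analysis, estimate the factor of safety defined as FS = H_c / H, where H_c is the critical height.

H_c = (4c/γ) · sinβ cosφ / [1 − cos(β − φ)]
    = (4·27.8/17.9) · sin77.0°·cos17.8° / [1 − cos59.2°]
    = 6.212 · 0.9277 / 0.4880 = 11.81 m
FS = H_c / H = 11.81 / 13.6 = 0.868

FS = 0.87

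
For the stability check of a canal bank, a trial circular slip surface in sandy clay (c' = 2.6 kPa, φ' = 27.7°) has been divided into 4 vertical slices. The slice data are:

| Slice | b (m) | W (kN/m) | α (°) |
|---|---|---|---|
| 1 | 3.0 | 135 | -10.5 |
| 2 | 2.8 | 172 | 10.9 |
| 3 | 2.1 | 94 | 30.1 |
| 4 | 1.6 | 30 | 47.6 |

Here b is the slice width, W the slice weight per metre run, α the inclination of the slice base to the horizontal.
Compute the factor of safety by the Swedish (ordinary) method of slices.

Ordinary method of slices: FS = Σ[c'·Δl_i + (W_i cosα_i)·tanφ'] / Σ W_i sinα_i, with Δl_i = b_i / cosα_i.
Slice 1: Δl = 3.0/cos(-10.5°) = 3.051 m; N'_1 = 135·cos(-10.5°) = 132.7; c'Δl = 7.93; W sinα = -24.6
Slice 2: Δl = 2.8/cos10.9° = 2.851 m; N'_2 = 172·cos10.9° = 168.9; c'Δl = 7.41; W sinα = 32.5
Slice 3: Δl = 2.1/cos30.1° = 2.427 m; N'_3 = 94·cos30.1° = 81.3; c'Δl = 6.31; W sinα = 47.1
Slice 4: Δl = 1.6/cos47.6° = 2.373 m; N'_4 = 30·cos47.6° = 20.2; c'Δl = 6.17; W sinα = 22.2
Σc'Δl = 27.8 kN/m; ΣN' = 403.2 kN/m; ΣW sinα = 77.2 kN/m
Resisting = 27.8 + 403.2·tan27.7° = 27.8 + 211.7 = 239.5 kN/m
FS = 239.5 / 77.2 = 3.102

FS = 3.10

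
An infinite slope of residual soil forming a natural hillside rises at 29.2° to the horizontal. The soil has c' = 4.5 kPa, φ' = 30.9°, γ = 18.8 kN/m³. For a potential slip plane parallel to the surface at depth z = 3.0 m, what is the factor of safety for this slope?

For an infinite slope with a slip plane parallel to the surface (no pore pressure): FS = [c' + γz cos²β tanφ'] / [γz sinβ cosβ].
γz = 18.8·3.0 = 56.40 kN/m²
Numerator = 4.5 + 56.40·cos²29.2°·tan30.9° = 4.5 + 56.40·0.7620·0.5985 = 30.221 kPa
Denominator = 56.40·sin29.2°·cos29.2° = 56.40·0.4879·0.8729 = 24.019 kPa
FS = 30.221 / 24.019 = 1.258

FS = 1.26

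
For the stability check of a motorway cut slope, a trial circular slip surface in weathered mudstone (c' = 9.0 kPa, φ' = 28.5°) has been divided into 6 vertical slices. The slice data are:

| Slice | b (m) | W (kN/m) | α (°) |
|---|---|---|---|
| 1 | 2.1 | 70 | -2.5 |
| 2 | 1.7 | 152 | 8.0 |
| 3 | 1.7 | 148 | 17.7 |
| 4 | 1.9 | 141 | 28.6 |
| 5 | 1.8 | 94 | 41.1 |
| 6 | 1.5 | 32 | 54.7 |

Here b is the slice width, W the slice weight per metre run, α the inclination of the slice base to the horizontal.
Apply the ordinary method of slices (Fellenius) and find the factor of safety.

FS = 1.95

Ordinary method of slices: FS = Σ[c'·Δl_i + (W_i cosα_i)·tanφ'] / Σ W_i sinα_i, with Δl_i = b_i / cosα_i.
Slice 1: Δl = 2.1/cos(-2.5°) = 2.102 m; N'_1 = 70·cos(-2.5°) = 69.9; c'Δl = 18.92; W sinα = -3.1
Slice 2: Δl = 1.7/cos8.0° = 1.717 m; N'_2 = 152·cos8.0° = 150.5; c'Δl = 15.45; W sinα = 21.2
Slice 3: Δl = 1.7/cos17.7° = 1.784 m; N'_3 = 148·cos17.7° = 141.0; c'Δl = 16.06; W sinα = 45.0
Slice 4: Δl = 1.9/cos28.6° = 2.164 m; N'_4 = 141·cos28.6° = 123.8; c'Δl = 19.48; W sinα = 67.5
Slice 5: Δl = 1.8/cos41.1° = 2.389 m; N'_5 = 94·cos41.1° = 70.8; c'Δl = 21.50; W sinα = 61.8
Slice 6: Δl = 1.5/cos54.7° = 2.596 m; N'_6 = 32·cos54.7° = 18.5; c'Δl = 23.36; W sinα = 26.1
Σc'Δl = 114.8 kN/m; ΣN' = 574.6 kN/m; ΣW sinα = 218.5 kN/m
Resisting = 114.8 + 574.6·tan28.5° = 114.8 + 312.0 = 426.7 kN/m
FS = 426.7 / 218.5 = 1.953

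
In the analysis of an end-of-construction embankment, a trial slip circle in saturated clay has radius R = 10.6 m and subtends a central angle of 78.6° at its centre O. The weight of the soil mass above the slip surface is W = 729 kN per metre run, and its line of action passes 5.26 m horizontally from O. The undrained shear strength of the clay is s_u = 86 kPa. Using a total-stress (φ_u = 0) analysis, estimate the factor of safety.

Taking moments about the centre O, the resisting moment is provided by the undrained shear strength acting along the arc:
Arc length L_a = R·θ = 10.6·(78.6°·π/180) = 10.6·1.3718 = 14.54 m
M_R = s_u·L_a·R = 86·14.54·10.6 = 13255.9 kN·m/m
M_D = W·d = 729·5.26 = 3834.5 kN·m/m
FS = M_R / M_D = 13255.9 / 3834.5 = 3.457

FS = 3.46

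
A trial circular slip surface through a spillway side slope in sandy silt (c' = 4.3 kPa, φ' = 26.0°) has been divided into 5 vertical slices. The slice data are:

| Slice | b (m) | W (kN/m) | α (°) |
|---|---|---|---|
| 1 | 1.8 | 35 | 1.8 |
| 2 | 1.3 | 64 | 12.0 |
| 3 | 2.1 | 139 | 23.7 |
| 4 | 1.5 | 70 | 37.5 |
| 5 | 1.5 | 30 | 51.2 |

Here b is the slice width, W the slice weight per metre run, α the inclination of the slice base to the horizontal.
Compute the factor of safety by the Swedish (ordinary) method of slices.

FS = 1.38

Ordinary method of slices: FS = Σ[c'·Δl_i + (W_i cosα_i)·tanφ'] / Σ W_i sinα_i, with Δl_i = b_i / cosα_i.
Slice 1: Δl = 1.8/cos1.8° = 1.801 m; N'_1 = 35·cos1.8° = 35.0; c'Δl = 7.74; W sinα = 1.1
Slice 2: Δl = 1.3/cos12.0° = 1.329 m; N'_2 = 64·cos12.0° = 62.6; c'Δl = 5.71; W sinα = 13.3
Slice 3: Δl = 2.1/cos23.7° = 2.293 m; N'_3 = 139·cos23.7° = 127.3; c'Δl = 9.86; W sinα = 55.9
Slice 4: Δl = 1.5/cos37.5° = 1.891 m; N'_4 = 70·cos37.5° = 55.5; c'Δl = 8.13; W sinα = 42.6
Slice 5: Δl = 1.5/cos51.2° = 2.394 m; N'_5 = 30·cos51.2° = 18.8; c'Δl = 10.29; W sinα = 23.4
Σc'Δl = 41.7 kN/m; ΣN' = 299.2 kN/m; ΣW sinα = 136.3 kN/m
Resisting = 41.7 + 299.2·tan26.0° = 41.7 + 145.9 = 187.7 kN/m
FS = 187.7 / 136.3 = 1.377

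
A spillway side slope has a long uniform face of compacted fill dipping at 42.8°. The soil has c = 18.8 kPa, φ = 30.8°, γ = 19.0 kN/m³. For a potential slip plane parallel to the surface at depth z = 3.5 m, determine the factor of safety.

FS = 1.21

For an infinite slope with a slip plane parallel to the surface (no pore pressure): FS = [c + γz cos²β tanφ] / [γz sinβ cosβ].
γz = 19.0·3.5 = 66.50 kN/m²
Numerator = 18.8 + 66.50·cos²42.8°·tan30.8° = 18.8 + 66.50·0.5384·0.5961 = 40.142 kPa
Denominator = 66.50·sin42.8°·cos42.8° = 66.50·0.6794·0.7337 = 33.152 kPa
FS = 40.142 / 33.152 = 1.211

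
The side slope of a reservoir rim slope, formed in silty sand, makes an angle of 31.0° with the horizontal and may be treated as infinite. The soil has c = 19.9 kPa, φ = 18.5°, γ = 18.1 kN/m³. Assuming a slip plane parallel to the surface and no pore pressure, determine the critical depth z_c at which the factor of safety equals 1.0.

Setting FS = 1.00 in FS = [c + γz cos²β tanφ] / [γz sinβ cosβ] and solving for z:
z = c / [γ cosβ (FS·sinβ − cosβ·tanφ)]
  = 19.9 / [18.1·cos31.0°·(1.00·sin31.0° − cos31.0°·tan18.5°)]
  = 19.9 / [18.1·0.8572·(1.00·0.5150 − 0.8572·0.3346)]
  = 19.9 / 3.5410 = 5.620 m

z_c = 5.62 m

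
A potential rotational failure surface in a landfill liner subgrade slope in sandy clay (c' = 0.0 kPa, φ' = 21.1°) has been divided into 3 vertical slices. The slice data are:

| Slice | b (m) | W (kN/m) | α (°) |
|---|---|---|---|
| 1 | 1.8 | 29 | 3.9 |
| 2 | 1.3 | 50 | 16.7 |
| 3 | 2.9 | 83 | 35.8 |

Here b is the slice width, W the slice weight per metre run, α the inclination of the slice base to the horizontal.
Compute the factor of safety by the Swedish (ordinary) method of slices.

FS = 0.86

Ordinary method of slices: FS = Σ[c'·Δl_i + (W_i cosα_i)·tanφ'] / Σ W_i sinα_i, with Δl_i = b_i / cosα_i.
Slice 1: Δl = 1.8/cos3.9° = 1.804 m; N'_1 = 29·cos3.9° = 28.9; c'Δl = 0.00; W sinα = 2.0
Slice 2: Δl = 1.3/cos16.7° = 1.357 m; N'_2 = 50·cos16.7° = 47.9; c'Δl = 0.00; W sinα = 14.4
Slice 3: Δl = 2.9/cos35.8° = 3.576 m; N'_3 = 83·cos35.8° = 67.3; c'Δl = 0.00; W sinα = 48.6
Σc'Δl = 0.0 kN/m; ΣN' = 144.1 kN/m; ΣW sinα = 64.9 kN/m
Resisting = 0.0 + 144.1·tan21.1° = 0.0 + 55.6 = 55.6 kN/m
FS = 55.6 / 64.9 = 0.857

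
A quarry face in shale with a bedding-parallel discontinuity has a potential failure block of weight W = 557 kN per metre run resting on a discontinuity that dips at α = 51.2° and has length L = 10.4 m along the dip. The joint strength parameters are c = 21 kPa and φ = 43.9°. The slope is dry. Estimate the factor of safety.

FS = 1.28

Resolving the block weight along and normal to the plane and applying the Mohr–Coulomb strength on the joint:
N' = W cosα = 557·cos51.2° = 349.0 kN/m
Driving force T = W sinα = 557·sin51.2° = 434.1 kN/m
Resisting force R = c·L + N'·tanφ = 21·10.4 + 349.0·tan43.9° = 218.4 + 335.9 = 554.3 kN/m
FS = R / T = 554.3 / 434.1 = 1.277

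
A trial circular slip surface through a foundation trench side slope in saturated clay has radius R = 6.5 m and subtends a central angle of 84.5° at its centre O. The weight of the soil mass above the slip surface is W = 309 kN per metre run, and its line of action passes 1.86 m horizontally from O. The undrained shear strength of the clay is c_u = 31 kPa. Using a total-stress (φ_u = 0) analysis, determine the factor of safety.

FS = 3.36

Taking moments about the centre O, the resisting moment is provided by the undrained shear strength acting along the arc:
Arc length L_a = R·θ = 6.5·(84.5°·π/180) = 6.5·1.4748 = 9.59 m
M_R = c_u·L_a·R = 31·9.59·6.5 = 1931.6 kN·m/m
M_D = W·d = 309·1.86 = 574.7 kN·m/m
FS = M_R / M_D = 1931.6 / 574.7 = 3.361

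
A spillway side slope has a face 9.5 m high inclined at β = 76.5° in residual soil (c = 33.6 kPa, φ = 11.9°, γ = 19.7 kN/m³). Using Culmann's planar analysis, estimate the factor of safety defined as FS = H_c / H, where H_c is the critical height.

H_c = (4c/γ) · sinβ cosφ / [1 − cos(β − φ)]
    = (4·33.6/19.7) · sin76.5°·cos11.9° / [1 − cos64.6°]
    = 6.822 · 0.9515 / 0.5711 = 11.37 m
FS = H_c / H = 11.37 / 9.5 = 1.197

FS = 1.20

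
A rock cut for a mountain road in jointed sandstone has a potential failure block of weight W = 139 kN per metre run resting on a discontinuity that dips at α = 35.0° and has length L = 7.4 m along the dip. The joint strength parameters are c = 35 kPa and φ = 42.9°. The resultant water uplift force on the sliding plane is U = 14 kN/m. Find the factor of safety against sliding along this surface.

FS = 4.41

Resolving the block weight along and normal to the plane and applying the Mohr–Coulomb strength on the joint:
N' = W cosα − U = 139·cos35.0° − 14 = 99.9 kN/m
Driving force T = W sinα = 139·sin35.0° = 79.7 kN/m
Resisting force R = c·L + N'·tanφ = 35·7.4 + 99.9·tan42.9° = 259.0 + 92.8 = 351.8 kN/m
FS = R / T = 351.8 / 79.7 = 4.413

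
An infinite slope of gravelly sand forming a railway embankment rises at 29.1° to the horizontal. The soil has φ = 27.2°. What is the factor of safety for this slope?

FS = 0.92

For a dry cohesionless infinite slope the factor of safety is FS = tanφ / tanβ.
FS = tan27.2° / tan29.1° = 0.5139 / 0.5566 = 0.923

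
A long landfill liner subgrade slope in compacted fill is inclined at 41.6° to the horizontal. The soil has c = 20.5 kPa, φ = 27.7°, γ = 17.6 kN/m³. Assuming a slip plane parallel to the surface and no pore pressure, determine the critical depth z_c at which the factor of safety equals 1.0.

Setting FS = 1.00 in FS = [c + γz cos²β tanφ] / [γz sinβ cosβ] and solving for z:
z = c / [γ cosβ (FS·sinβ − cosβ·tanφ)]
  = 20.5 / [17.6·cos41.6°·(1.00·sin41.6° − cos41.6°·tan27.7°)]
  = 20.5 / [17.6·0.7478·(1.00·0.6639 − 0.7478·0.5250)]
  = 20.5 / 3.5710 = 5.741 m

z_c = 5.74 m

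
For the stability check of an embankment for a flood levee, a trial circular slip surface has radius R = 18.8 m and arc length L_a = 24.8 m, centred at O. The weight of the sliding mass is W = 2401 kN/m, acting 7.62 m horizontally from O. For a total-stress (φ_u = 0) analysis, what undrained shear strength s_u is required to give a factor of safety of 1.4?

FS = s_u·L_a·R / (W·d), so s_u = FS·W·d / (L_a·R).
s_u = 1.4·2401·7.62 / (24.80·18.8) = 25613.9 / 466.24 = 54.94 kPa

s_u = 54.9 kPa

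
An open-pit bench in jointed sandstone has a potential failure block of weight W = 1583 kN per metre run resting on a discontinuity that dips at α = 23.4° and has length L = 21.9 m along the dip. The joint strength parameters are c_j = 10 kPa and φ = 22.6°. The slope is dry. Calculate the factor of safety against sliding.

Resolving the block weight along and normal to the plane and applying the Mohr–Coulomb strength on the joint:
N' = W cosα = 1583·cos23.4° = 1452.8 kN/m
Driving force T = W sinα = 1583·sin23.4° = 628.7 kN/m
Resisting force R = c_j·L + N'·tanφ = 10·21.9 + 1452.8·tan22.6° = 219.0 + 604.7 = 823.7 kN/m
FS = R / T = 823.7 / 628.7 = 1.310

FS = 1.31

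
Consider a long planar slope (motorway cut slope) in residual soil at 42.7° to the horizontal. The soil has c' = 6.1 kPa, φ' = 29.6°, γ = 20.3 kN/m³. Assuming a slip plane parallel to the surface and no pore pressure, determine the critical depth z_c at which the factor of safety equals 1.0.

Setting FS = 1.00 in FS = [c' + γz cos²β tanφ'] / [γz sinβ cosβ] and solving for z:
z = c' / [γ cosβ (FS·sinβ − cosβ·tanφ')]
  = 6.1 / [20.3·cos42.7°·(1.00·sin42.7° − cos42.7°·tan29.6°)]
  = 6.1 / [20.3·0.7349·(1.00·0.6782 − 0.7349·0.5681)]
  = 6.1 / 3.8889 = 1.569 m

z_c = 1.57 m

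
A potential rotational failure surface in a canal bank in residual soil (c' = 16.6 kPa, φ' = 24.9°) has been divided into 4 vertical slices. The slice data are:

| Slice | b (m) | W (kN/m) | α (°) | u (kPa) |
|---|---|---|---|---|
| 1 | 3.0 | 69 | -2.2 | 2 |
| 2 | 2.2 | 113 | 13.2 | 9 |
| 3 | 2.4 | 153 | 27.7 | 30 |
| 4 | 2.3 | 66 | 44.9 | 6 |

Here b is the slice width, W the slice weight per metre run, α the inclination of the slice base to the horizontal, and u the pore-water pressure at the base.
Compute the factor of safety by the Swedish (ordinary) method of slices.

Ordinary method of slices: FS = Σ[c'·Δl_i + (W_i cosα_i − u_i·Δl_i)·tanφ'] / Σ W_i sinα_i, with Δl_i = b_i / cosα_i.
Slice 1: Δl = 3.0/cos(-2.2°) = 3.002 m; N'_1 = 69·cos(-2.2°) − 2·3.002 = 62.9; c'Δl = 49.84; W sinα = -2.6
Slice 2: Δl = 2.2/cos13.2° = 2.260 m; N'_2 = 113·cos13.2° − 9·2.260 = 89.7; c'Δl = 37.51; W sinα = 25.8
Slice 3: Δl = 2.4/cos27.7° = 2.711 m; N'_3 = 153·cos27.7° − 30·2.711 = 54.1; c'Δl = 45.00; W sinα = 71.1
Slice 4: Δl = 2.3/cos44.9° = 3.247 m; N'_4 = 66·cos44.9° − 6·3.247 = 27.3; c'Δl = 53.90; W sinα = 46.6
Σc'Δl = 186.2 kN/m; ΣN' = 234.0 kN/m; ΣW sinα = 140.9 kN/m
Resisting = 186.2 + 234.0·tan24.9° = 186.2 + 108.6 = 294.9 kN/m
FS = 294.9 / 140.9 = 2.093

FS = 2.09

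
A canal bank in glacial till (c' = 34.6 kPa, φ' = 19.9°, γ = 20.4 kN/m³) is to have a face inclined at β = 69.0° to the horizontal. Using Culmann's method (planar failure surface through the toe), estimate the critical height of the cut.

H_c = 17.25 m

Culmann's analysis gives the critical failure plane at α_cr = (β + φ')/2 = (69.0 + 19.9)/2 = 44.5°, and the critical height
H_c = (4c'/γ) · sinβ cosφ' / [1 − cos(β − φ')]
    = (4·34.6/20.4) · sin69.0°·cos19.9° / [1 − cos(49.1°)]
    = 6.784 · 0.9336·0.9403 / [1 − 0.6547]
    = 6.784 · 0.8778 / 0.3453
    = 17.25 m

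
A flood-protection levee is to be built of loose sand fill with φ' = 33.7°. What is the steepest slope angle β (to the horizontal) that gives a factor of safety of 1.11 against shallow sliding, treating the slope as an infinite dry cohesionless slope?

β = 31.0°

For an infinite dry cohesionless slope FS = tanφ'/tanβ, so tanβ = tanφ' / FS.
tanβ = tan33.7° / 1.11 = 0.6669 / 1.11 = 0.6008
β = arctan(0.6008) = 31.00°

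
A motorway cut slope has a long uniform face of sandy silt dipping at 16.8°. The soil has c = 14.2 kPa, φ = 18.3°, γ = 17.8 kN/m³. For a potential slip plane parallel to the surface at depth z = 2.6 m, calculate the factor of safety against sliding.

For an infinite slope with a slip plane parallel to the surface (no pore pressure): FS = [c + γz cos²β tanφ] / [γz sinβ cosβ].
γz = 17.8·2.6 = 46.28 kN/m²
Numerator = 14.2 + 46.28·cos²16.8°·tan18.3° = 14.2 + 46.28·0.9165·0.3307 = 28.227 kPa
Denominator = 46.28·sin16.8°·cos16.8° = 46.28·0.2890·0.9573 = 12.805 kPa
FS = 28.227 / 12.805 = 2.204

FS = 2.20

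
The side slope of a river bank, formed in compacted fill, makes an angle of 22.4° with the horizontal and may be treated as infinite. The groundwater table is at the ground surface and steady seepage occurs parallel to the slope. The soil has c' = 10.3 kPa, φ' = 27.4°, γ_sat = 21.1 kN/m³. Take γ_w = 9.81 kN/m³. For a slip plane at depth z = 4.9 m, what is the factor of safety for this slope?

FS = 0.96

With seepage parallel to the slope and the water table at the surface, the effective normal stress on the slip plane uses the buoyant unit weight γ' = γ_sat − γ_w while the driving shear stress uses γ_sat:
FS = [c' + γ' z cos²β tanφ'] / [γ_sat z sinβ cosβ]
γ' = 21.1 − 9.81 = 11.29 kN/m³
Numerator = 10.3 + 11.29·4.9·cos²22.4°·tan27.4° = 10.3 + 11.29·4.9·0.8548·0.5184 = 34.812 kPa
Denominator = 21.1·4.9·sin22.4°·cos22.4° = 21.1·4.9·0.3811·0.9245 = 36.426 kPa
FS = 34.812 / 36.426 = 0.956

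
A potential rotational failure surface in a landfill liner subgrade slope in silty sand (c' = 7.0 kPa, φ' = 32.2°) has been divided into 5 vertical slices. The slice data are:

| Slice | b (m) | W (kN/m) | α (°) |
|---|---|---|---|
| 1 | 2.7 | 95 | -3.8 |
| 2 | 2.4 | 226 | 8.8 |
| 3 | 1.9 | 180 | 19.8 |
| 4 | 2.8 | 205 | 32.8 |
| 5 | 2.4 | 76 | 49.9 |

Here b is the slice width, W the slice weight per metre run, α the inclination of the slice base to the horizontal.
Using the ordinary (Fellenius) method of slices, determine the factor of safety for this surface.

FS = 2.11

Ordinary method of slices: FS = Σ[c'·Δl_i + (W_i cosα_i)·tanφ'] / Σ W_i sinα_i, with Δl_i = b_i / cosα_i.
Slice 1: Δl = 2.7/cos(-3.8°) = 2.706 m; N'_1 = 95·cos(-3.8°) = 94.8; c'Δl = 18.94; W sinα = -6.3
Slice 2: Δl = 2.4/cos8.8° = 2.429 m; N'_2 = 226·cos8.8° = 223.3; c'Δl = 17.00; W sinα = 34.6
Slice 3: Δl = 1.9/cos19.8° = 2.019 m; N'_3 = 180·cos19.8° = 169.4; c'Δl = 14.14; W sinα = 61.0
Slice 4: Δl = 2.8/cos32.8° = 3.331 m; N'_4 = 205·cos32.8° = 172.3; c'Δl = 23.32; W sinα = 111.1
Slice 5: Δl = 2.4/cos49.9° = 3.726 m; N'_5 = 76·cos49.9° = 49.0; c'Δl = 26.08; W sinα = 58.1
Σc'Δl = 99.5 kN/m; ΣN' = 708.8 kN/m; ΣW sinα = 258.4 kN/m
Resisting = 99.5 + 708.8·tan32.2° = 99.5 + 446.3 = 545.8 kN/m
FS = 545.8 / 258.4 = 2.112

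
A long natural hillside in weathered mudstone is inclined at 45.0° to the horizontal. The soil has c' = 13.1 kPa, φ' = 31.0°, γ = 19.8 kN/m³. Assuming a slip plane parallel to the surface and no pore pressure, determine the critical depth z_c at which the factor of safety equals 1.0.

Setting FS = 1.00 in FS = [c' + γz cos²β tanφ'] / [γz sinβ cosβ] and solving for z:
z = c' / [γ cosβ (FS·sinβ − cosβ·tanφ')]
  = 13.1 / [19.8·cos45.0°·(1.00·sin45.0° − cos45.0°·tan31.0°)]
  = 13.1 / [19.8·0.7071·(1.00·0.7071 − 0.7071·0.6009)]
  = 13.1 / 3.9515 = 3.315 m

z_c = 3.32 m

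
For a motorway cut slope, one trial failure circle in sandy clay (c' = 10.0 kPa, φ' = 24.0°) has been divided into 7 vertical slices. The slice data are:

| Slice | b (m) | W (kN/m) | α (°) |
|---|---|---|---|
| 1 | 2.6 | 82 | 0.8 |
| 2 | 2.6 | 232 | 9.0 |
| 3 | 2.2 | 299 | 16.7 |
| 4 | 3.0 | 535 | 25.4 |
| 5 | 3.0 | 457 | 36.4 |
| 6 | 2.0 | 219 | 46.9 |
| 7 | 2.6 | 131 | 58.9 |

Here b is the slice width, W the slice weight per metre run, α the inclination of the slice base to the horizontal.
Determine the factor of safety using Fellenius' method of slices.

Ordinary method of slices: FS = Σ[c'·Δl_i + (W_i cosα_i)·tanφ'] / Σ W_i sinα_i, with Δl_i = b_i / cosα_i.
Slice 1: Δl = 2.6/cos0.8° = 2.600 m; N'_1 = 82·cos0.8° = 82.0; c'Δl = 26.00; W sinα = 1.1
Slice 2: Δl = 2.6/cos9.0° = 2.632 m; N'_2 = 232·cos9.0° = 229.1; c'Δl = 26.32; W sinα = 36.3
Slice 3: Δl = 2.2/cos16.7° = 2.297 m; N'_3 = 299·cos16.7° = 286.4; c'Δl = 22.97; W sinα = 85.9
Slice 4: Δl = 3.0/cos25.4° = 3.321 m; N'_4 = 535·cos25.4° = 483.3; c'Δl = 33.21; W sinα = 229.5
Slice 5: Δl = 3.0/cos36.4° = 3.727 m; N'_5 = 457·cos36.4° = 367.8; c'Δl = 37.27; W sinα = 271.2
Slice 6: Δl = 2.0/cos46.9° = 2.927 m; N'_6 = 219·cos46.9° = 149.6; c'Δl = 29.27; W sinα = 159.9
Slice 7: Δl = 2.6/cos58.9° = 5.034 m; N'_7 = 131·cos58.9° = 67.7; c'Δl = 50.34; W sinα = 112.2
Σc'Δl = 225.4 kN/m; ΣN' = 1665.9 kN/m; ΣW sinα = 896.1 kN/m
Resisting = 225.4 + 1665.9·tan24.0° = 225.4 + 741.7 = 967.1 kN/m
FS = 967.1 / 896.1 = 1.079

FS = 1.08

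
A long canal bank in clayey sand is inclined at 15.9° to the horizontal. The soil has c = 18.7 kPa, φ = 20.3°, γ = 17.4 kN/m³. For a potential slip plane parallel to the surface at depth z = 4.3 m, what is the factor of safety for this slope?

For an infinite slope with a slip plane parallel to the surface (no pore pressure): FS = [c + γz cos²β tanφ] / [γz sinβ cosβ].
γz = 17.4·4.3 = 74.82 kN/m²
Numerator = 18.7 + 74.82·cos²15.9°·tan20.3° = 18.7 + 74.82·0.9249·0.3699 = 44.300 kPa
Denominator = 74.82·sin15.9°·cos15.9° = 74.82·0.2740·0.9617 = 19.713 kPa
FS = 44.300 / 19.713 = 2.247

FS = 2.25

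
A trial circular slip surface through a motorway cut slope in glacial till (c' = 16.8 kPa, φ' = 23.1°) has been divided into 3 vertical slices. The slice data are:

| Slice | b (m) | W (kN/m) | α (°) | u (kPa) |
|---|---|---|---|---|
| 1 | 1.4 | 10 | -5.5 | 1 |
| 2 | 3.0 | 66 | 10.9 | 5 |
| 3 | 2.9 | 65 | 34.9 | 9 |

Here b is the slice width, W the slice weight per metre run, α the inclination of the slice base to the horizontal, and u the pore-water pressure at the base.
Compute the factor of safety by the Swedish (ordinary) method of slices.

Ordinary method of slices: FS = Σ[c'·Δl_i + (W_i cosα_i − u_i·Δl_i)·tanφ'] / Σ W_i sinα_i, with Δl_i = b_i / cosα_i.
Slice 1: Δl = 1.4/cos(-5.5°) = 1.406 m; N'_1 = 10·cos(-5.5°) − 1·1.406 = 8.5; c'Δl = 23.63; W sinα = -1.0
Slice 2: Δl = 3.0/cos10.9° = 3.055 m; N'_2 = 66·cos10.9° − 5·3.055 = 49.5; c'Δl = 51.33; W sinα = 12.5
Slice 3: Δl = 2.9/cos34.9° = 3.536 m; N'_3 = 65·cos34.9° − 9·3.536 = 21.5; c'Δl = 59.40; W sinα = 37.2
Σc'Δl = 134.4 kN/m; ΣN' = 79.6 kN/m; ΣW sinα = 48.7 kN/m
Resisting = 134.4 + 79.6·tan23.1° = 134.4 + 33.9 = 168.3 kN/m
FS = 168.3 / 48.7 = 3.455

FS = 3.45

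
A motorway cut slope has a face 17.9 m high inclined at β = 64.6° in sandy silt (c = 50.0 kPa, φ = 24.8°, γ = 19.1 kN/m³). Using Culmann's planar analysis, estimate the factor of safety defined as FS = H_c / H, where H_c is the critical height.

FS = 2.07

H_c = (4c/γ) · sinβ cosφ / [1 − cos(β − φ)]
    = (4·50.0/19.1) · sin64.6°·cos24.8° / [1 − cos39.8°]
    = 10.471 · 0.8200 / 0.2317 = 37.06 m
FS = H_c / H = 37.06 / 17.9 = 2.070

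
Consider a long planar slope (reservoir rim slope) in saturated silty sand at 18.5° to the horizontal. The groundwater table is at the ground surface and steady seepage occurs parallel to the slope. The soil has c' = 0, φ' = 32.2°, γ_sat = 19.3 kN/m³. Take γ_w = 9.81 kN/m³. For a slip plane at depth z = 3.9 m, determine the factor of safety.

FS = 0.93

With seepage parallel to the slope and the water table at the surface, the effective normal stress on the slip plane uses the buoyant unit weight γ' = γ_sat − γ_w while the driving shear stress uses γ_sat:
FS = [c' + γ' z cos²β tanφ'] / [γ_sat z sinβ cosβ]
(For c' = 0 this reduces to FS = (γ'/γ_sat)·tanφ'/tanβ.)
γ' = 19.3 − 9.81 = 9.49 kN/m³
Numerator = 0.0 + 9.49·3.9·cos²18.5°·tan32.2° = 0.0 + 9.49·3.9·0.8993·0.6297 = 20.960 kPa
Denominator = 19.3·3.9·sin18.5°·cos18.5° = 19.3·3.9·0.3173·0.9483 = 22.649 kPa
FS = 20.960 / 22.649 = 0.925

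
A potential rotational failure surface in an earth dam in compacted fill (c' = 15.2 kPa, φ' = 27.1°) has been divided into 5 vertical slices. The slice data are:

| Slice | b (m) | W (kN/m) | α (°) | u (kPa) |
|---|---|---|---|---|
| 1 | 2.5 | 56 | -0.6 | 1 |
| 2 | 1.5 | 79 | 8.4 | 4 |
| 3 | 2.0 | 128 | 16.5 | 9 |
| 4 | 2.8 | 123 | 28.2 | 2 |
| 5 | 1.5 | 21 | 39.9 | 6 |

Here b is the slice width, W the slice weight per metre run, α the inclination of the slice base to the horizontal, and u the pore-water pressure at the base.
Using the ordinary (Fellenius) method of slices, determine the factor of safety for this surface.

Ordinary method of slices: FS = Σ[c'·Δl_i + (W_i cosα_i − u_i·Δl_i)·tanφ'] / Σ W_i sinα_i, with Δl_i = b_i / cosα_i.
Slice 1: Δl = 2.5/cos(-0.6°) = 2.500 m; N'_1 = 56·cos(-0.6°) − 1·2.500 = 53.5; c'Δl = 38.00; W sinα = -0.6
Slice 2: Δl = 1.5/cos8.4° = 1.516 m; N'_2 = 79·cos8.4° − 4·1.516 = 72.1; c'Δl = 23.05; W sinα = 11.5
Slice 3: Δl = 2.0/cos16.5° = 2.086 m; N'_3 = 128·cos16.5° − 9·2.086 = 104.0; c'Δl = 31.71; W sinα = 36.4
Slice 4: Δl = 2.8/cos28.2° = 3.177 m; N'_4 = 123·cos28.2° − 2·3.177 = 102.0; c'Δl = 48.29; W sinα = 58.1
Slice 5: Δl = 1.5/cos39.9° = 1.955 m; N'_5 = 21·cos39.9° − 6·1.955 = 4.4; c'Δl = 29.72; W sinα = 13.5
Σc'Δl = 170.8 kN/m; ΣN' = 336.0 kN/m; ΣW sinα = 118.9 kN/m
Resisting = 170.8 + 336.0·tan27.1° = 170.8 + 171.9 = 342.7 kN/m
FS = 342.7 / 118.9 = 2.882

FS = 2.88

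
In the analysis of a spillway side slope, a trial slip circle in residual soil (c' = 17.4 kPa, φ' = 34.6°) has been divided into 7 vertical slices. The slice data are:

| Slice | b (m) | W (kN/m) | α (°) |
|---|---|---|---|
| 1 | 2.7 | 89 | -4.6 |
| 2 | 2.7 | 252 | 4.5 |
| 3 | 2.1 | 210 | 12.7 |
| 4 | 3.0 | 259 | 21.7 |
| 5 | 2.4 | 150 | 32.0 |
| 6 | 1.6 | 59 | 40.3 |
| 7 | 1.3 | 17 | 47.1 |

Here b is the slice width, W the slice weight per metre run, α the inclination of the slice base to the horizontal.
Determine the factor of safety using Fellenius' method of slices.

FS = 3.43

Ordinary method of slices: FS = Σ[c'·Δl_i + (W_i cosα_i)·tanφ'] / Σ W_i sinα_i, with Δl_i = b_i / cosα_i.
Slice 1: Δl = 2.7/cos(-4.6°) = 2.709 m; N'_1 = 89·cos(-4.6°) = 88.7; c'Δl = 47.13; W sinα = -7.1
Slice 2: Δl = 2.7/cos4.5° = 2.708 m; N'_2 = 252·cos4.5° = 251.2; c'Δl = 47.13; W sinα = 19.8
Slice 3: Δl = 2.1/cos12.7° = 2.153 m; N'_3 = 210·cos12.7° = 204.9; c'Δl = 37.46; W sinα = 46.2
Slice 4: Δl = 3.0/cos21.7° = 3.229 m; N'_4 = 259·cos21.7° = 240.6; c'Δl = 56.18; W sinα = 95.8
Slice 5: Δl = 2.4/cos32.0° = 2.830 m; N'_5 = 150·cos32.0° = 127.2; c'Δl = 49.24; W sinα = 79.5
Slice 6: Δl = 1.6/cos40.3° = 2.098 m; N'_6 = 59·cos40.3° = 45.0; c'Δl = 36.50; W sinα = 38.2
Slice 7: Δl = 1.3/cos47.1° = 1.910 m; N'_7 = 17·cos47.1° = 11.6; c'Δl = 33.23; W sinα = 12.5
Σc'Δl = 306.9 kN/m; ΣN' = 969.2 kN/m; ΣW sinα = 284.7 kN/m
Resisting = 306.9 + 969.2·tan34.6° = 306.9 + 668.6 = 975.5 kN/m
FS = 975.5 / 284.7 = 3.427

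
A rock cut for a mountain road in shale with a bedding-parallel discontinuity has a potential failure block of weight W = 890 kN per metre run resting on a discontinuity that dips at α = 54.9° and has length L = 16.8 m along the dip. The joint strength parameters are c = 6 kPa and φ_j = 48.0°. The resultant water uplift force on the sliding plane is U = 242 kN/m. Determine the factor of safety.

Resolving the block weight along and normal to the plane and applying the Mohr–Coulomb strength on the joint:
N' = W cosα − U = 890·cos54.9° − 242 = 269.8 kN/m
Driving force T = W sinα = 890·sin54.9° = 728.2 kN/m
Resisting force R = c·L + N'·tanφ_j = 6·16.8 + 269.8·tan48.0° = 100.8 + 299.6 = 400.4 kN/m
FS = R / T = 400.4 / 728.2 = 0.550

FS = 0.55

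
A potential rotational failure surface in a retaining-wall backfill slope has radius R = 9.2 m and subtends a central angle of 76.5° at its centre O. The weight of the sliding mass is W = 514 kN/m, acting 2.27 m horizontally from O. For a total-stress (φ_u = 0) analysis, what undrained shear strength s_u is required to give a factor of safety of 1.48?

s_u = 15.3 kPa

FS = s_u·L_a·R / (W·d), so s_u = FS·W·d / (L_a·R).
Arc length L_a = R·θ = 9.2·(76.5°·π/180) = 9.2·1.3352 = 12.28 m
s_u = 1.48·514·2.27 / (12.28·9.2) = 1726.8 / 113.01 = 15.28 kPa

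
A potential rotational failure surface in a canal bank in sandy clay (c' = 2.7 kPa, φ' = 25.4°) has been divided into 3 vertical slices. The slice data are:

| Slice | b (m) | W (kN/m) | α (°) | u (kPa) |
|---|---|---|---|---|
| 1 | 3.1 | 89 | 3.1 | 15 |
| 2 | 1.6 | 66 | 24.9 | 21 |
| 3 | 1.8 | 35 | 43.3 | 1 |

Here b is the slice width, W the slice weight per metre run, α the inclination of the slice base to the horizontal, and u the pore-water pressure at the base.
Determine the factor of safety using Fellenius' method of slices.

FS = 1.09

Ordinary method of slices: FS = Σ[c'·Δl_i + (W_i cosα_i − u_i·Δl_i)·tanφ'] / Σ W_i sinα_i, with Δl_i = b_i / cosα_i.
Slice 1: Δl = 3.1/cos3.1° = 3.105 m; N'_1 = 89·cos3.1° − 15·3.105 = 42.3; c'Δl = 8.38; W sinα = 4.8
Slice 2: Δl = 1.6/cos24.9° = 1.764 m; N'_2 = 66·cos24.9° − 21·1.764 = 22.8; c'Δl = 4.76; W sinα = 27.8
Slice 3: Δl = 1.8/cos43.3° = 2.473 m; N'_3 = 35·cos43.3° − 1·2.473 = 23.0; c'Δl = 6.68; W sinα = 24.0
Σc'Δl = 19.8 kN/m; ΣN' = 88.1 kN/m; ΣW sinα = 56.6 kN/m
Resisting = 19.8 + 88.1·tan25.4° = 19.8 + 41.8 = 61.7 kN/m
FS = 61.7 / 56.6 = 1.089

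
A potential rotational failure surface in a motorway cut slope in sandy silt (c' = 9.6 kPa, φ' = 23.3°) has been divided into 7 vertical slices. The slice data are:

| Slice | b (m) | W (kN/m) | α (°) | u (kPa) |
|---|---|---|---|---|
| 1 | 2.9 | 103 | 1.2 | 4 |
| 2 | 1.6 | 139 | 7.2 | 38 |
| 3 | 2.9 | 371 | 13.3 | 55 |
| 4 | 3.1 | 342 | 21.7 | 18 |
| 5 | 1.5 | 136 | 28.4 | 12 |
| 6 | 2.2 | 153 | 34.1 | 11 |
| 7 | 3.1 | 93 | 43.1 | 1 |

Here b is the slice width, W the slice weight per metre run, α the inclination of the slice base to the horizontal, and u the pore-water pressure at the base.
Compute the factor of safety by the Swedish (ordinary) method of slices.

Ordinary method of slices: FS = Σ[c'·Δl_i + (W_i cosα_i − u_i·Δl_i)·tanφ'] / Σ W_i sinα_i, with Δl_i = b_i / cosα_i.
Slice 1: Δl = 2.9/cos1.2° = 2.901 m; N'_1 = 103·cos1.2° − 4·2.901 = 91.4; c'Δl = 27.85; W sinα = 2.2
Slice 2: Δl = 1.6/cos7.2° = 1.613 m; N'_2 = 139·cos7.2° − 38·1.613 = 76.6; c'Δl = 15.48; W sinα = 17.4
Slice 3: Δl = 2.9/cos13.3° = 2.980 m; N'_3 = 371·cos13.3° − 55·2.980 = 197.2; c'Δl = 28.61; W sinα = 85.3
Slice 4: Δl = 3.1/cos21.7° = 3.336 m; N'_4 = 342·cos21.7° − 18·3.336 = 257.7; c'Δl = 32.03; W sinα = 126.5
Slice 5: Δl = 1.5/cos28.4° = 1.705 m; N'_5 = 136·cos28.4° − 12·1.705 = 99.2; c'Δl = 16.37; W sinα = 64.7
Slice 6: Δl = 2.2/cos34.1° = 2.657 m; N'_6 = 153·cos34.1° − 11·2.657 = 97.5; c'Δl = 25.51; W sinα = 85.8
Slice 7: Δl = 3.1/cos43.1° = 4.246 m; N'_7 = 93·cos43.1° − 1·4.246 = 63.7; c'Δl = 40.76; W sinα = 63.5
Σc'Δl = 186.6 kN/m; ΣN' = 883.2 kN/m; ΣW sinα = 445.4 kN/m
Resisting = 186.6 + 883.2·tan23.3° = 186.6 + 380.3 = 566.9 kN/m
FS = 566.9 / 445.4 = 1.273

FS = 1.27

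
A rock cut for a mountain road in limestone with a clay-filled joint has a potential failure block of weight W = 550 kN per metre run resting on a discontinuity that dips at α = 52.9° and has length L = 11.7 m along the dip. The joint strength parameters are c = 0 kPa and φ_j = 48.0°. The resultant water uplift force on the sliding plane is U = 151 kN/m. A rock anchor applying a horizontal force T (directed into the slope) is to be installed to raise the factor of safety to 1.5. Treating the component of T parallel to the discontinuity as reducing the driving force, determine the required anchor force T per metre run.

T = 255 kN/m

Resolving forces along and normal to the sliding plane, with the horizontal anchor force T adding T·sinα to the effective normal force and T·cosα acting up the plane against the driving force:
FS = [cL + (W cosα − U + T sinα) tanφ_j] / [W sinα − T cosα]
Without the anchor: N' = 180.8 kN/m, driving T_d = 438.7 kN/m, resisting R = 0·11.7 + 180.8·tan48.0° = 200.8 kN/m, FS = 0.46.
Setting FS = 1.5 and solving for T:
1.5·(438.7 − T cos52.9°) = 200.8 + T sin52.9°·tan48.0°
T·(sin52.9°·tan48.0° + 1.5·cos52.9°) = 1.5·438.7 − 200.8
T·(0.7976·1.1106 + 1.5·0.6032) = 658.0 − 200.8 = 457.2
T·1.7906 = 457.2
T = 255.4 kN/m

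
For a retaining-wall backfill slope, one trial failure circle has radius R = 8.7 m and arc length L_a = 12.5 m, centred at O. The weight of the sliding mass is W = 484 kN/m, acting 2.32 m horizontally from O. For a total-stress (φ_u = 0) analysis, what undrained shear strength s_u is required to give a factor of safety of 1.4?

FS = s_u·L_a·R / (W·d), so s_u = FS·W·d / (L_a·R).
s_u = 1.4·484·2.32 / (12.50·8.7) = 1572.0 / 108.75 = 14.46 kPa

s_u = 14.5 kPa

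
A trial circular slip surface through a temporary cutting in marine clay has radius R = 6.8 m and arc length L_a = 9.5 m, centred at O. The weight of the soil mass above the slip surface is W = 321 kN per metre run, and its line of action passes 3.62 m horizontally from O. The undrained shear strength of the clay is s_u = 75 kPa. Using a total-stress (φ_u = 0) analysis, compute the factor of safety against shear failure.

Taking moments about the centre O, the resisting moment is provided by the undrained shear strength acting along the arc:
M_R = s_u·L_a·R = 75·9.50·6.8 = 4845.0 kN·m/m
M_D = W·d = 321·3.62 = 1162.0 kN·m/m
FS = M_R / M_D = 4845.0 / 1162.0 = 4.169

FS = 4.17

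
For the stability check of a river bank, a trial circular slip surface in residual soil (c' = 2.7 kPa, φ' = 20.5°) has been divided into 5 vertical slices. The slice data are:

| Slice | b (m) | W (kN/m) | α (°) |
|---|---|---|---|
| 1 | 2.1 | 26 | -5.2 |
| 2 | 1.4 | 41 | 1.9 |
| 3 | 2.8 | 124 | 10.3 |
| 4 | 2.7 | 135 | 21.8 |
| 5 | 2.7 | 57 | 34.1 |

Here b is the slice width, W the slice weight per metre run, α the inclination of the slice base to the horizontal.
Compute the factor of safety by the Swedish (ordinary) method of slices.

Ordinary method of slices: FS = Σ[c'·Δl_i + (W_i cosα_i)·tanφ'] / Σ W_i sinα_i, with Δl_i = b_i / cosα_i.
Slice 1: Δl = 2.1/cos(-5.2°) = 2.109 m; N'_1 = 26·cos(-5.2°) = 25.9; c'Δl = 5.69; W sinα = -2.4
Slice 2: Δl = 1.4/cos1.9° = 1.401 m; N'_2 = 41·cos1.9° = 41.0; c'Δl = 3.78; W sinα = 1.4
Slice 3: Δl = 2.8/cos10.3° = 2.846 m; N'_3 = 124·cos10.3° = 122.0; c'Δl = 7.68; W sinα = 22.2
Slice 4: Δl = 2.7/cos21.8° = 2.908 m; N'_4 = 135·cos21.8° = 125.3; c'Δl = 7.85; W sinα = 50.1
Slice 5: Δl = 2.7/cos34.1° = 3.261 m; N'_5 = 57·cos34.1° = 47.2; c'Δl = 8.80; W sinα = 32.0
Σc'Δl = 33.8 kN/m; ΣN' = 361.4 kN/m; ΣW sinα = 103.3 kN/m
Resisting = 33.8 + 361.4·tan20.5° = 33.8 + 135.1 = 168.9 kN/m
FS = 168.9 / 103.3 = 1.636

FS = 1.64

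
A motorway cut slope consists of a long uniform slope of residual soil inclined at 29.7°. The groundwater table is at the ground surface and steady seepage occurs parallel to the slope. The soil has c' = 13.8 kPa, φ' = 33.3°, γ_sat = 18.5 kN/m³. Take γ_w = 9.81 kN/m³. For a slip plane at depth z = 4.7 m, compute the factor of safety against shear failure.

FS = 0.91

With seepage parallel to the slope and the water table at the surface, the effective normal stress on the slip plane uses the buoyant unit weight γ' = γ_sat − γ_w while the driving shear stress uses γ_sat:
FS = [c' + γ' z cos²β tanφ'] / [γ_sat z sinβ cosβ]
γ' = 18.5 − 9.81 = 8.69 kN/m³
Numerator = 13.8 + 8.69·4.7·cos²29.7°·tan33.3° = 13.8 + 8.69·4.7·0.7545·0.6569 = 34.043 kPa
Denominator = 18.5·4.7·sin29.7°·cos29.7° = 18.5·4.7·0.4955·0.8686 = 37.421 kPa
FS = 34.043 / 37.421 = 0.910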